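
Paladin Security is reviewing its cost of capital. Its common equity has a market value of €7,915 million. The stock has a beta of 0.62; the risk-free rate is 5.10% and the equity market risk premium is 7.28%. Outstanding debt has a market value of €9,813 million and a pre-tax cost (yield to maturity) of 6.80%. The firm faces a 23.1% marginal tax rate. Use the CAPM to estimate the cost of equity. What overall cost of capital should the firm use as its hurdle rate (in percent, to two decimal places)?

7.19%

Cost of equity via CAPM: Re = 5.1% + 0.62 × 7.28% = 9.6136%.
Total capital V = 7915 + 9813 = 17728.
Equity: weight = 7915/17728 = 0.4465; cost = 9.6136%.
Debt: weight = 9813/17728 = 0.5535; after-tax cost = 6.8% × (1 − 23.1%) = 5.2292%.
WACC = 0.4465 × 9.6136% + 0.5535 × 5.2292% = 7.1867%.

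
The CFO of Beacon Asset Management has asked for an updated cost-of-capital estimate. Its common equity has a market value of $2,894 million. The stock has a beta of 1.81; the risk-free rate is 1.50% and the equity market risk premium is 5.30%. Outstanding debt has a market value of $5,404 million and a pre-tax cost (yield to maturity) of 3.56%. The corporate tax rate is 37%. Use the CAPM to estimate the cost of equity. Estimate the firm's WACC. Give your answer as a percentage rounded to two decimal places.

5.33%

Cost of equity via CAPM: Re = 1.5% + 1.81 × 5.3% = 11.0930%.
Total capital V = 2894 + 5404 = 8298.
Equity: weight = 2894/8298 = 0.3488; cost = 11.093%.
Debt: weight = 5404/8298 = 0.6512; after-tax cost = 3.56% × (1 − 37%) = 2.2428%.
WACC = 0.3488 × 11.0930% + 0.6512 × 2.2428% = 5.3294%.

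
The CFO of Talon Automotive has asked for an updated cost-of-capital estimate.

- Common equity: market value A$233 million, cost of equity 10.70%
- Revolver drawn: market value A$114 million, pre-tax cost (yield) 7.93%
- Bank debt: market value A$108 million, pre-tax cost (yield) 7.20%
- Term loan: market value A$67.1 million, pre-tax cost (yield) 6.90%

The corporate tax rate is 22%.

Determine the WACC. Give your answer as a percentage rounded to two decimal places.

Total capital V = 233 + 114 + 108 + 67.1 = 522.1.
Equity: weight = 233/522.1 = 0.4463; cost = 10.7%.
Revolver drawn: weight = 114/522.1 = 0.2183; after-tax cost = 7.93% × (1 − 22%) = 6.1854%.
Bank debt: weight = 108/522.1 = 0.2069; after-tax cost = 7.2% × (1 − 22%) = 5.6160%.
Term loan: weight = 67.1/522.1 = 0.1285; after-tax cost = 6.9% × (1 − 22%) = 5.3820%.
WACC = 0.4463 × 10.7000% + 0.2183 × 6.1854% + 0.2069 × 5.6160% + 0.1285 × 5.3820% = 7.9791%.

7.98%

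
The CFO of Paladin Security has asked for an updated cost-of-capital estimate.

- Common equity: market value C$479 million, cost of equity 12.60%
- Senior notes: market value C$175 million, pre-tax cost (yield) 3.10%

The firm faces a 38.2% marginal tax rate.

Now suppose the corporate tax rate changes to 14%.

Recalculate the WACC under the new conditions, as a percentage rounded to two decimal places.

9.94%

After the change:
Total capital V = 479 + 175 = 654.
Equity: weight = 479/654 = 0.7324; cost = 12.6%.
Senior notes: weight = 175/654 = 0.2676; after-tax cost = 3.1% × (1 − 14%) = 2.6660%.
WACC = 0.7324 × 12.6000% + 0.2676 × 2.6660% = 9.9418%.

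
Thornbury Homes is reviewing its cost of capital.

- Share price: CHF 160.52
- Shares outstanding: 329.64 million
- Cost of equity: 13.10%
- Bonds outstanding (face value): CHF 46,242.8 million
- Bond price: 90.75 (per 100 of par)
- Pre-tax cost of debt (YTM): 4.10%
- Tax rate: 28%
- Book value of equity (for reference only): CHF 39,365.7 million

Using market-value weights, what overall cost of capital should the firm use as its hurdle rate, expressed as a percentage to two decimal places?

8.61%

Market value of equity E = 160.52 × 329.64m = 52913.8128m. Market value of debt D = 46242.8m × 90.75/100 = 41965.341m.
Total capital V = 52913.8128 + 41965.341 = 94879.1538.
Equity: weight = 52913.8128/94879.1538 = 0.5577; cost = 13.1%.
Bonds outstanding: weight = 41965.341/94879.1538 = 0.4423; after-tax cost = 4.1% × (1 − 28%) = 2.9520%.
WACC = 0.5577 × 13.1000% + 0.4423 × 2.9520% = 8.6115%.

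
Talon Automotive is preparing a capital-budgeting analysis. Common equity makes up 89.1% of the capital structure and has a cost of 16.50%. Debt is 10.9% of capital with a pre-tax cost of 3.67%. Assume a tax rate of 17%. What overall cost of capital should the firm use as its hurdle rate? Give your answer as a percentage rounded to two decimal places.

15.03%

After-tax cost of debt = 3.67% × (1 − 17%) = 3.0461%.
WACC = 0.891 × 16.5000% + 0.109 × 3.0461% = 15.0335%.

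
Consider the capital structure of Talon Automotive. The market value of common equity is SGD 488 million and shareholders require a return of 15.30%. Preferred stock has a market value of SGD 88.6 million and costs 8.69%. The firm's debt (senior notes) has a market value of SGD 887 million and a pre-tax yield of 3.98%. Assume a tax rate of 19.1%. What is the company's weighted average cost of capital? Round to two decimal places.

7.58%

Total capital V = 488 + 88.6 + 887 = 1463.6.
Equity: weight = 488/1463.6 = 0.3334; cost = 15.3%.
Preferred: weight = 88.6/1463.6 = 0.0605; cost = 8.69%.
Senior notes: weight = 887/1463.6 = 0.6060; after-tax cost = 3.98% × (1 − 19.1%) = 3.2198%.
WACC = 0.3334 × 15.3000% + 0.0605 × 8.6900% + 0.6060 × 3.2198% = 7.5788%.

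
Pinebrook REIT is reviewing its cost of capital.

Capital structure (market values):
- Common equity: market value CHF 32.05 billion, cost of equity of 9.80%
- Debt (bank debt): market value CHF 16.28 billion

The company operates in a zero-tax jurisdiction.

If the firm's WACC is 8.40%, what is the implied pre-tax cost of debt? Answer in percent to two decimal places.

5.64%

Total capital V = 32.05 + 16.28 = 48.33.
Equity weight = 32.05/48.33 = 0.6631.
Bank debt weight = 16.28/48.33 = 0.3369.
Equity contribution = 0.6631 × 9.8% = 6.4989%.
Remaining for debt = 8.4% − 6.4989% = 1.9011%.
Rd × (1 − 0%) × 0.3369 = 1.9011%  ⇒  Rd = 5.6439%.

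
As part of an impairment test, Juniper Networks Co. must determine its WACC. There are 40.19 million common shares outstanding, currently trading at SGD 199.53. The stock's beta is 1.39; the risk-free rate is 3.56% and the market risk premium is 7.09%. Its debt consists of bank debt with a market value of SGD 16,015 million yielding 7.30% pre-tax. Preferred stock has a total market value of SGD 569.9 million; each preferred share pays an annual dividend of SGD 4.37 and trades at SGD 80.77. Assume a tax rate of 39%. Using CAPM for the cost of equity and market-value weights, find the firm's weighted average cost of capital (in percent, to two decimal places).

Cost of equity via CAPM: Re = 3.56% + 1.39 × 7.09% = 13.4151%.
Cost of preferred: Rp = 4.37 / 80.77 = 5.4104%.
Market value of equity E = 199.53 × 40.19m = 8019.1107m.
Total capital V = 8019.1107 + 569.9 + 16015 = 24604.0107.
Equity: weight = 8019.1107/24604.0107 = 0.3259; cost = 13.4151%.
Preferred: weight = 569.9/24604.0107 = 0.0232; cost = 5.4104%.
Bank debt: weight = 16015/24604.0107 = 0.6509; after-tax cost = 7.3% × (1 − 39%) = 4.4530%.
WACC = 0.3259 × 13.4151% + 0.0232 × 5.4104% + 0.6509 × 4.4530% = 7.3962%.

7.40%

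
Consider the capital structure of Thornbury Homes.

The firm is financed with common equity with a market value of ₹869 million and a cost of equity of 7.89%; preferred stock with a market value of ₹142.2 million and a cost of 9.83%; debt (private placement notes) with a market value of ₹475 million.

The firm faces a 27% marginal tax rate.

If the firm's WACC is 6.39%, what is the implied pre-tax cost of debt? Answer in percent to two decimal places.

3.58%

Total capital V = 869 + 142.2 + 475 = 1486.2.
Equity weight = 869/1486.2 = 0.5847.
Preferred weight = 142.2/1486.2 = 0.0957.
Private placement notes weight = 475/1486.2 = 0.3196.
Equity contribution = 0.5847 × 7.89% = 4.6134%.
Preferred contribution = 0.0957 × 9.83% = 0.9405%.
Remaining for debt = 6.39% − 5.5539% = 0.8361%.
Rd × (1 − 27%) × 0.3196 = 0.8361%  ⇒  Rd = 3.5835%.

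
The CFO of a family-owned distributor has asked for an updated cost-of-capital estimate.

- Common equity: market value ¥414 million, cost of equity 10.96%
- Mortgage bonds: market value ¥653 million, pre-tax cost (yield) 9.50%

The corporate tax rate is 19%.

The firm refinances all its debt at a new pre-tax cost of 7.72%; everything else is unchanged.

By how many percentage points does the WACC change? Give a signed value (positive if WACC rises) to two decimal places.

-0.88 pp

Current WACC:
Total capital V = 414 + 653 = 1067.
Equity: weight = 414/1067 = 0.3880; cost = 10.96%.
Mortgage bonds: weight = 653/1067 = 0.6120; after-tax cost = 9.5% × (1 − 19%) = 7.6950%.
WACC = 0.3880 × 10.9600% + 0.6120 × 7.6950% = 8.9618%.
After the change:
Total capital V = 414 + 653 = 1067.
Equity: weight = 414/1067 = 0.3880; cost = 10.96%.
Mortgage bonds: weight = 653/1067 = 0.6120; after-tax cost = 7.72% × (1 − 19%) = 6.2532%.
WACC = 0.3880 × 10.9600% + 0.6120 × 6.2532% = 8.0795%.
Change in WACC = 8.0795% − 8.9618% = -0.8824 pp.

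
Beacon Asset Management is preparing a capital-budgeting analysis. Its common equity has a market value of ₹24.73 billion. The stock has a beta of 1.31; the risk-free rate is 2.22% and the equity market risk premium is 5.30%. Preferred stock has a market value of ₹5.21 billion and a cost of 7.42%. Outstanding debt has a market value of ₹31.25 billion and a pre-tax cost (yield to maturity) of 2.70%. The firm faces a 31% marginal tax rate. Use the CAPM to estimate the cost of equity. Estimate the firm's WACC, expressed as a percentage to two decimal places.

Cost of equity via CAPM: Re = 2.22% + 1.31 × 5.3% = 9.1630%.
Total capital V = 24.73 + 5.21 + 31.25 = 61.19.
Equity: weight = 24.73/61.19 = 0.4042; cost = 9.163%.
Preferred: weight = 5.21/61.19 = 0.0851; cost = 7.42%.
Debt: weight = 31.25/61.19 = 0.5107; after-tax cost = 2.7% × (1 − 31%) = 1.8630%.
WACC = 0.4042 × 9.1630% + 0.0851 × 7.4200% + 0.5107 × 1.8630% = 5.2865%.

5.29%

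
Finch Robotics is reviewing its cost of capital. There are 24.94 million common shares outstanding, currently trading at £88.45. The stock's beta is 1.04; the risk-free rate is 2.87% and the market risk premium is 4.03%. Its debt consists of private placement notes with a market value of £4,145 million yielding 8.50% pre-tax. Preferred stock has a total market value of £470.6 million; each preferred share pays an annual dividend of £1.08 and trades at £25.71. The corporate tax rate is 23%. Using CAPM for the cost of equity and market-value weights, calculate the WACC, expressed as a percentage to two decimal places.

6.55%

Cost of equity via CAPM: Re = 2.87% + 1.04 × 4.03% = 7.0612%.
Cost of preferred: Rp = 1.08 / 25.71 = 4.2007%.
Market value of equity E = 88.45 × 24.94m = 2205.943m.
Total capital V = 2205.943 + 470.6 + 4145 = 6821.543.
Equity: weight = 2205.943/6821.543 = 0.3234; cost = 7.0612%.
Preferred: weight = 470.6/6821.543 = 0.0690; cost = 4.2007%.
Private placement notes: weight = 4145/6821.543 = 0.6076; after-tax cost = 8.5% × (1 − 23%) = 6.5450%.
WACC = 0.3234 × 7.0612% + 0.0690 × 4.2007% + 0.6076 × 6.5450% = 6.5502%.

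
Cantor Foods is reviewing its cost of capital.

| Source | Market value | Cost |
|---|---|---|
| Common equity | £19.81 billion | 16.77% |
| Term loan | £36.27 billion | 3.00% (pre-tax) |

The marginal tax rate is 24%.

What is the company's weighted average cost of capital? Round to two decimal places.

Total capital V = 19.81 + 36.27 = 56.08.
Equity: weight = 19.81/56.08 = 0.3532; cost = 16.77%.
Term loan: weight = 36.27/56.08 = 0.6468; after-tax cost = 3% × (1 − 24%) = 2.2800%.
WACC = 0.3532 × 16.7700% + 0.6468 × 2.2800% = 7.3985%.

7.40%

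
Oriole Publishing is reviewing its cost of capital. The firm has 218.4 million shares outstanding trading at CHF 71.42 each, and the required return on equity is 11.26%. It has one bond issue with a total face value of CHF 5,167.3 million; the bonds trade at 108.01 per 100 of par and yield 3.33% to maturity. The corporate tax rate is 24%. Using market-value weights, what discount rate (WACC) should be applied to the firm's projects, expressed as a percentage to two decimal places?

8.96%

Market value of equity E = 71.42 × 218.4m = 15598.128m. Market value of debt D = 5167.3m × 108.01/100 = 5581.20073m.
Total capital V = 15598.128 + 5581.20073 = 21179.32873.
Equity: weight = 15598.128/21179.32873 = 0.7365; cost = 11.26%.
Bonds outstanding: weight = 5581.20073/21179.32873 = 0.2635; after-tax cost = 3.33% × (1 − 24%) = 2.5308%.
WACC = 0.7365 × 11.2600% + 0.2635 × 2.5308% = 8.9597%.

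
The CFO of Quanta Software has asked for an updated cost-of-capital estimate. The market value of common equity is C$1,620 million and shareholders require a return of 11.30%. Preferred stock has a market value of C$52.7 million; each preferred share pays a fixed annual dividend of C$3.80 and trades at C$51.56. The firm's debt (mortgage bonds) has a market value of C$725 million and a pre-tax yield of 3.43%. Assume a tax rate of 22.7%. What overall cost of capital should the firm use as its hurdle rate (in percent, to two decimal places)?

Cost of preferred: Rp = 3.8 / 51.56 = 7.3701%.
Total capital V = 1620 + 52.7 + 725 = 2397.7.
Equity: weight = 1620/2397.7 = 0.6756; cost = 11.3%.
Preferred: weight = 52.7/2397.7 = 0.0220; cost = 7.3701%.
Mortgage bonds: weight = 725/2397.7 = 0.3024; after-tax cost = 3.43% × (1 − 22.7%) = 2.6514%.
WACC = 0.6756 × 11.3000% + 0.0220 × 7.3701% + 0.3024 × 2.6514% = 8.5985%.

8.60%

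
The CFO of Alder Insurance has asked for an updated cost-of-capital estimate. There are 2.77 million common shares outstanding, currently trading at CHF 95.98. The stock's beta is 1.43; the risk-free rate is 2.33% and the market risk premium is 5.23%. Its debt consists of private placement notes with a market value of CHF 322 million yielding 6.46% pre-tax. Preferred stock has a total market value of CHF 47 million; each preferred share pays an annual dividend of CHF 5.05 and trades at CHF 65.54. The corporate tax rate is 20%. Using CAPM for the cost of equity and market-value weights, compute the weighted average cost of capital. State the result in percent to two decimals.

Cost of equity via CAPM: Re = 2.33% + 1.43 × 5.23% = 9.8089%.
Cost of preferred: Rp = 5.05 / 65.54 = 7.7052%.
Market value of equity E = 95.98 × 2.77m = 265.8646m.
Total capital V = 265.8646 + 47 + 322 = 634.8646.
Equity: weight = 265.8646/634.8646 = 0.4188; cost = 9.8089%.
Preferred: weight = 47/634.8646 = 0.0740; cost = 7.7052%.
Private placement notes: weight = 322/634.8646 = 0.5072; after-tax cost = 6.46% × (1 − 20%) = 5.1680%.
WACC = 0.4188 × 9.8089% + 0.0740 × 7.7052% + 0.5072 × 5.1680% = 7.2993%.

7.30%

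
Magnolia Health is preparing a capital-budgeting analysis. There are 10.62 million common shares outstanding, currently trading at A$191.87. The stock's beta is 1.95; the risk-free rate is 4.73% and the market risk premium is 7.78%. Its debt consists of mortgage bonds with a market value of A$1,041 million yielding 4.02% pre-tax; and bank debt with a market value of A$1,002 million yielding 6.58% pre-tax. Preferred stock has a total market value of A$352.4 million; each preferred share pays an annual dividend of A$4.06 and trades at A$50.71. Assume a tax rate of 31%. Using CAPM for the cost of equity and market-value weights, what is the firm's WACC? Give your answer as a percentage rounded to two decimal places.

Cost of equity via CAPM: Re = 4.73% + 1.95 × 7.78% = 19.9010%.
Cost of preferred: Rp = 4.06 / 50.71 = 8.0063%.
Market value of equity E = 191.87 × 10.62m = 2037.6594m.
Total capital V = 2037.6594 + 352.4 + 1041 + 1002 = 4433.0594.
Equity: weight = 2037.6594/4433.0594 = 0.4597; cost = 19.901%.
Preferred: weight = 352.4/4433.0594 = 0.0795; cost = 8.0063%.
Mortgage bonds: weight = 1041/4433.0594 = 0.2348; after-tax cost = 4.02% × (1 − 31%) = 2.7738%.
Bank debt: weight = 1002/4433.0594 = 0.2260; after-tax cost = 6.58% × (1 − 31%) = 4.5402%.
WACC = 0.4597 × 19.9010% + 0.0795 × 8.0063% + 0.2348 × 2.7738% + 0.2260 × 4.5402% = 11.4615%.

11.46%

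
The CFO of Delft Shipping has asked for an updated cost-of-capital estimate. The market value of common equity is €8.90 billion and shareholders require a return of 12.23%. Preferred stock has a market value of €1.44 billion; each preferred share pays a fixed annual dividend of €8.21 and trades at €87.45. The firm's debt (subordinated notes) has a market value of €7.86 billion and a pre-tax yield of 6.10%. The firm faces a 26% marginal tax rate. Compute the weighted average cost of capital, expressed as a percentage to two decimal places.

8.67%

Cost of preferred: Rp = 8.21 / 87.45 = 9.3882%.
Total capital V = 8.9 + 1.44 + 7.86 = 18.2.
Equity: weight = 8.9/18.2 = 0.4890; cost = 12.23%.
Preferred: weight = 1.44/18.2 = 0.0791; cost = 9.3882%.
Subordinated notes: weight = 7.86/18.2 = 0.4319; after-tax cost = 6.1% × (1 − 26%) = 4.5140%.
WACC = 0.4890 × 12.2300% + 0.0791 × 9.3882% + 0.4319 × 4.5140% = 8.6729%.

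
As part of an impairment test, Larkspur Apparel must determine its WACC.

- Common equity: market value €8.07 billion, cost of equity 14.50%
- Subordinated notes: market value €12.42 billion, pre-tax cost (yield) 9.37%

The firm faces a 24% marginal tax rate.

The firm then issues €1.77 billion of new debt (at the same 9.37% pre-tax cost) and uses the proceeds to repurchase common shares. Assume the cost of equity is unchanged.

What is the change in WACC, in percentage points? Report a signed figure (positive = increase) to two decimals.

Current WACC:
Total capital V = 8.07 + 12.42 = 20.49.
Equity: weight = 8.07/20.49 = 0.3939; cost = 14.5%.
Subordinated notes: weight = 12.42/20.49 = 0.6061; after-tax cost = 9.37% × (1 − 24%) = 7.1212%.
WACC = 0.3939 × 14.5000% + 0.6061 × 7.1212% = 10.0273%.
After the change:
Total capital V = 6.3 + 14.19 = 20.49.
Equity: weight = 6.3/20.49 = 0.3075; cost = 14.5%.
Subordinated notes: weight = 14.19/20.49 = 0.6925; after-tax cost = 9.37% × (1 − 24%) = 7.1212%.
WACC = 0.3075 × 14.5000% + 0.6925 × 7.1212% = 9.3899%.
Change in WACC = 9.3899% − 10.0273% = -0.6374 pp.

-0.64 pp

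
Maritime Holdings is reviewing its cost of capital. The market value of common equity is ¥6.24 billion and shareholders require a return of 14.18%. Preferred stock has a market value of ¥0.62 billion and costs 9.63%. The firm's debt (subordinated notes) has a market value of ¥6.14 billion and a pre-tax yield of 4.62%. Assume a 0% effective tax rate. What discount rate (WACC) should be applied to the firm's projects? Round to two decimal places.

9.45%

Total capital V = 6.24 + 0.62 + 6.14 = 13.
Equity: weight = 6.24/13 = 0.4800; cost = 14.18%.
Preferred: weight = 0.62/13 = 0.0477; cost = 9.63%.
Subordinated notes: weight = 6.14/13 = 0.4723; after-tax cost = 4.62% × (1 − 0%) = 4.6200%.
WACC = 0.4800 × 14.1800% + 0.0477 × 9.6300% + 0.4723 × 4.6200% = 9.4477%.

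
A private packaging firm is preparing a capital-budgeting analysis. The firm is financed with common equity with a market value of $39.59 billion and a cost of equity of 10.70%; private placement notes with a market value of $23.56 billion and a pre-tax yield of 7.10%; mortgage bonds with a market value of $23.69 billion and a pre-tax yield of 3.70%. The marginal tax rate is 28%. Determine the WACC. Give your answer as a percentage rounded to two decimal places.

Total capital V = 39.59 + 23.56 + 23.69 = 86.84.
Equity: weight = 39.59/86.84 = 0.4559; cost = 10.7%.
Private placement notes: weight = 23.56/86.84 = 0.2713; after-tax cost = 7.1% × (1 − 28%) = 5.1120%.
Mortgage bonds: weight = 23.69/86.84 = 0.2728; after-tax cost = 3.7% × (1 − 28%) = 2.6640%.
WACC = 0.4559 × 10.7000% + 0.2713 × 5.1120% + 0.2728 × 2.6640% = 6.9917%.

6.99%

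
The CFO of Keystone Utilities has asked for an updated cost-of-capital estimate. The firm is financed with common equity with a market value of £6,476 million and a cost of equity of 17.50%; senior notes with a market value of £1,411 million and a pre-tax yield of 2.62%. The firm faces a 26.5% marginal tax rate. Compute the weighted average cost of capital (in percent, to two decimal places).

14.71%

Total capital V = 6476 + 1411 = 7887.
Equity: weight = 6476/7887 = 0.8211; cost = 17.5%.
Senior notes: weight = 1411/7887 = 0.1789; after-tax cost = 2.62% × (1 − 26.5%) = 1.9257%.
WACC = 0.8211 × 17.5000% + 0.1789 × 1.9257% = 14.7137%.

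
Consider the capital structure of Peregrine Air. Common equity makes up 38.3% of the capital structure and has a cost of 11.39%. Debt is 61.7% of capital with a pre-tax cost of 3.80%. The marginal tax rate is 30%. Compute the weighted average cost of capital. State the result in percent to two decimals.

After-tax cost of debt = 3.8% × (1 − 30%) = 2.6600%.
WACC = 0.383 × 11.3900% + 0.617 × 2.6600% = 6.0036%.

6.00%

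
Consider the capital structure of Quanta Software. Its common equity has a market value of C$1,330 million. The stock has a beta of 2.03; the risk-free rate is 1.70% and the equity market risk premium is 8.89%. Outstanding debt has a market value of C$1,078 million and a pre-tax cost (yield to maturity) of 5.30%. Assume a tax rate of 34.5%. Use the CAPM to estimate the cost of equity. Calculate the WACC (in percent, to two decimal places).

Cost of equity via CAPM: Re = 1.7% + 2.03 × 8.89% = 19.7467%.
Total capital V = 1330 + 1078 = 2408.
Equity: weight = 1330/2408 = 0.5523; cost = 19.7467%.
Debt: weight = 1078/2408 = 0.4477; after-tax cost = 5.3% × (1 − 34.5%) = 3.4715%.
WACC = 0.5523 × 19.7467% + 0.4477 × 3.4715% = 12.4607%.

12.46%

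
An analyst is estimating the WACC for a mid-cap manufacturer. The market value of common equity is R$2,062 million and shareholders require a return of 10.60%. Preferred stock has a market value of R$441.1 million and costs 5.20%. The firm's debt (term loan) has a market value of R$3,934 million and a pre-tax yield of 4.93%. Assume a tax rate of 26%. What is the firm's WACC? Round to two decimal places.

Total capital V = 2062 + 441.1 + 3934 = 6437.1.
Equity: weight = 2062/6437.1 = 0.3203; cost = 10.6%.
Preferred: weight = 441.1/6437.1 = 0.0685; cost = 5.2%.
Term loan: weight = 3934/6437.1 = 0.6111; after-tax cost = 4.93% × (1 − 26%) = 3.6482%.
WACC = 0.3203 × 10.6000% + 0.0685 × 5.2000% + 0.6111 × 3.6482% = 5.9814%.

5.98%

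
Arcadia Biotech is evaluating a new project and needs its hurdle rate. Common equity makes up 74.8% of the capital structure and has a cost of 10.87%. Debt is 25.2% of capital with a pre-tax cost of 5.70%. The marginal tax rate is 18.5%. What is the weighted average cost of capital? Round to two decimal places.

After-tax cost of debt = 5.7% × (1 − 18.5%) = 4.6455%.
WACC = 0.748 × 10.8700% + 0.252 × 4.6455% = 9.3014%.

9.30%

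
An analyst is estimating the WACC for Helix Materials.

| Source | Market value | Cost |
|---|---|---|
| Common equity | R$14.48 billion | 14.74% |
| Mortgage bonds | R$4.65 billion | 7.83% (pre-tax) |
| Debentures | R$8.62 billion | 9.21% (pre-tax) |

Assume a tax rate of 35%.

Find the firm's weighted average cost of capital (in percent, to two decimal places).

Total capital V = 14.48 + 4.65 + 8.62 = 27.75.
Equity: weight = 14.48/27.75 = 0.5218; cost = 14.74%.
Mortgage bonds: weight = 4.65/27.75 = 0.1676; after-tax cost = 7.83% × (1 − 35%) = 5.0895%.
Debentures: weight = 8.62/27.75 = 0.3106; after-tax cost = 9.21% × (1 − 35%) = 5.9865%.
WACC = 0.5218 × 14.7400% + 0.1676 × 5.0895% + 0.3106 × 5.9865% = 10.4038%.

10.40%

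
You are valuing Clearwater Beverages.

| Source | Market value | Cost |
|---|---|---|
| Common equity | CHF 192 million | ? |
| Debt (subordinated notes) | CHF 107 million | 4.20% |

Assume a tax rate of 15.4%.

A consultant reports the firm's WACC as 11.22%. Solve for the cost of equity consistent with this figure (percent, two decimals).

Total capital V = 192 + 107 = 299.
Equity weight = 192/299 = 0.6421.
Subordinated notes weight = 107/299 = 0.3579.
Debt contribution = 0.3579 × 4.2% × (1 − 15.4%) = 1.2715%.
Required equity contribution = 11.22% − 1.2715% = 9.9485%.
Re = 9.9485% / 0.6421 = 15.4926%.

15.49%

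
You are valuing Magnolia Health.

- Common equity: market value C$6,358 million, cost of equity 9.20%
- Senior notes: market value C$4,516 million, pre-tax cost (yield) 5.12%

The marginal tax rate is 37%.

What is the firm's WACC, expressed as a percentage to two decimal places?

6.72%

Total capital V = 6358 + 4516 = 10874.
Equity: weight = 6358/10874 = 0.5847; cost = 9.2%.
Senior notes: weight = 4516/10874 = 0.4153; after-tax cost = 5.12% × (1 − 37%) = 3.2256%.
WACC = 0.5847 × 9.2000% + 0.4153 × 3.2256% = 6.7188%.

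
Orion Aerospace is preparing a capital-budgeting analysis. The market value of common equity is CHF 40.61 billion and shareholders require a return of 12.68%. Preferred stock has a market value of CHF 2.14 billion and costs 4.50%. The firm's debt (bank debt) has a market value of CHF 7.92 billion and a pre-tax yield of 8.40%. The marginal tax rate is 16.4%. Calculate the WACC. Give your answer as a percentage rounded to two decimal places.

Total capital V = 40.61 + 2.14 + 7.92 = 50.67.
Equity: weight = 40.61/50.67 = 0.8015; cost = 12.68%.
Preferred: weight = 2.14/50.67 = 0.0422; cost = 4.5%.
Bank debt: weight = 7.92/50.67 = 0.1563; after-tax cost = 8.4% × (1 − 16.4%) = 7.0224%.
WACC = 0.8015 × 12.6800% + 0.0422 × 4.5000% + 0.1563 × 7.0224% = 11.4502%.

11.45%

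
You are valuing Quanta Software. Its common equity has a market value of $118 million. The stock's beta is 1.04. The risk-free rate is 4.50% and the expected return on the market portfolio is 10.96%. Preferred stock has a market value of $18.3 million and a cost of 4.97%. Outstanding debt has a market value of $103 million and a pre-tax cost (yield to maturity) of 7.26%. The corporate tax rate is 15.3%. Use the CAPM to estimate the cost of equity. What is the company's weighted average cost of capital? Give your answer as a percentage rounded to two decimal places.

8.56%

Market risk premium = 10.96% − 4.5% = 6.46%.
Cost of equity via CAPM: Re = 4.5% + 1.04 × 6.46% = 11.2184%.
Total capital V = 118 + 18.3 + 103 = 239.3.
Equity: weight = 118/239.3 = 0.4931; cost = 11.2184%.
Preferred: weight = 18.3/239.3 = 0.0765; cost = 4.97%.
Debt: weight = 103/239.3 = 0.4304; after-tax cost = 7.26% × (1 − 15.3%) = 6.1492%.
WACC = 0.4931 × 11.2184% + 0.0765 × 4.9700% + 0.4304 × 6.1492% = 8.5587%.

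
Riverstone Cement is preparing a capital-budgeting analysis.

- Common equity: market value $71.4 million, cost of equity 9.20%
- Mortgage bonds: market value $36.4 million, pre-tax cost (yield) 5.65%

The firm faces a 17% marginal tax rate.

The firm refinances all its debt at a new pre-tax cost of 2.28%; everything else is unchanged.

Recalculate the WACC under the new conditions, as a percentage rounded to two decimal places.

After the change:
Total capital V = 71.4 + 36.4 = 107.8.
Equity: weight = 71.4/107.8 = 0.6623; cost = 9.2%.
Mortgage bonds: weight = 36.4/107.8 = 0.3377; after-tax cost = 2.28% × (1 − 17%) = 1.8924%.
WACC = 0.6623 × 9.2000% + 0.3377 × 1.8924% = 6.7325%.

6.73%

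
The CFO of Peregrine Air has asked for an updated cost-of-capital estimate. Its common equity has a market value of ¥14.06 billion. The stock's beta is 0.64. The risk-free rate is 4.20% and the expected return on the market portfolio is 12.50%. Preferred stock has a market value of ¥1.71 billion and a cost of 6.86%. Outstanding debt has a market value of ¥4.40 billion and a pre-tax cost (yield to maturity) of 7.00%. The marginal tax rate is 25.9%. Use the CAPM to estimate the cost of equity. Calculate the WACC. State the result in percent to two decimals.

Market risk premium = 12.5% − 4.2% = 8.3%.
Cost of equity via CAPM: Re = 4.2% + 0.64 × 8.3% = 9.5120%.
Total capital V = 14.06 + 1.71 + 4.4 = 20.17.
Equity: weight = 14.06/20.17 = 0.6971; cost = 9.512%.
Preferred: weight = 1.71/20.17 = 0.0848; cost = 6.86%.
Debt: weight = 4.4/20.17 = 0.2181; after-tax cost = 7% × (1 − 25.9%) = 5.1870%.
WACC = 0.6971 × 9.5120% + 0.0848 × 6.8600% + 0.2181 × 5.1870% = 8.3437%.

8.34%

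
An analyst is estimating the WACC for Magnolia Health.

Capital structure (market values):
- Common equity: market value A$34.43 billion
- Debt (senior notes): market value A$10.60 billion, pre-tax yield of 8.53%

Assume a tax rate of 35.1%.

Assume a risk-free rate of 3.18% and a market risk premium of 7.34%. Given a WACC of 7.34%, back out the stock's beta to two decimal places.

Total capital V = 34.43 + 10.6 = 45.03.
Equity weight = 34.43/45.03 = 0.7646.
Senior notes weight = 10.6/45.03 = 0.2354.
Debt contribution = 0.2354 × 8.53% × (1 − 35.1%) = 1.3032%.
Required equity contribution = 7.34% − 1.3032% = 6.0368%  ⇒  Re = 7.8954%.
CAPM: 7.8954% = 3.18% + β × 7.34%  ⇒  β = 0.6424.

0.64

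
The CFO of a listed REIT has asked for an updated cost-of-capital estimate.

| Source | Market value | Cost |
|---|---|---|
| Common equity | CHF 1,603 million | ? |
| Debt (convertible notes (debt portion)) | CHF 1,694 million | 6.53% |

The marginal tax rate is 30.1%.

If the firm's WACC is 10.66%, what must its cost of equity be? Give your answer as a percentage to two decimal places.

17.10%

Total capital V = 1603 + 1694 = 3297.
Equity weight = 1603/3297 = 0.4862.
Convertible notes (debt portion) weight = 1694/3297 = 0.5138.
Debt contribution = 0.5138 × 6.53% × (1 − 30.1%) = 2.3452%.
Required equity contribution = 10.66% − 2.3452% = 8.3148%.
Re = 8.3148% / 0.4862 = 17.1016%.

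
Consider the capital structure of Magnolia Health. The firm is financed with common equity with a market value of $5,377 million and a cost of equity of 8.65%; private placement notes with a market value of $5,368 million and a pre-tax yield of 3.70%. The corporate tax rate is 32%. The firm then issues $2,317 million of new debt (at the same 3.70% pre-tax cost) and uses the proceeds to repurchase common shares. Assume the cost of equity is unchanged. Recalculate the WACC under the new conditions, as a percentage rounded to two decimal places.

After the change:
Total capital V = 3060 + 7685 = 10745.
Equity: weight = 3060/10745 = 0.2848; cost = 8.65%.
Private placement notes: weight = 7685/10745 = 0.7152; after-tax cost = 3.7% × (1 − 32%) = 2.5160%.
WACC = 0.2848 × 8.6500% + 0.7152 × 2.5160% = 4.2629%.

4.26%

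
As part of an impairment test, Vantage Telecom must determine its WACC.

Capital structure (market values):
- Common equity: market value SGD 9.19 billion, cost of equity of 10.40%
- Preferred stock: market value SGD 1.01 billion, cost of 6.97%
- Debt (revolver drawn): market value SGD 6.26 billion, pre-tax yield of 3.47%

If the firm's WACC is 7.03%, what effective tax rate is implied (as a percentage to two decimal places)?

Total capital V = 9.19 + 1.01 + 6.26 = 16.46.
Equity weight = 9.19/16.46 = 0.5583.
Preferred weight = 1.01/16.46 = 0.0614.
Revolver drawn weight = 6.26/16.46 = 0.3803.
Equity contribution = 0.5583 × 10.4% = 5.8066%.
Preferred contribution = 0.0614 × 6.97% = 0.4277%.
Debt contribution must be 7.03% − 6.2342% = 0.7958%.
0.3803 × 3.47% × (1 − T) = 0.7958%  ⇒  (1 − T) = 0.6030.
T = 39.7018%.

39.70%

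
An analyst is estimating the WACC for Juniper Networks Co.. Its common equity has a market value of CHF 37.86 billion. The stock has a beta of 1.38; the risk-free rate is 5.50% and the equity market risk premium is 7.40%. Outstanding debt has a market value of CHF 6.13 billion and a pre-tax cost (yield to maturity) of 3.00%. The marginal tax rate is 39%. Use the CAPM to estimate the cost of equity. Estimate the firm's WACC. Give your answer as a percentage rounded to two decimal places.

Cost of equity via CAPM: Re = 5.5% + 1.38 × 7.4% = 15.7120%.
Total capital V = 37.86 + 6.13 = 43.99.
Equity: weight = 37.86/43.99 = 0.8607; cost = 15.712%.
Debt: weight = 6.13/43.99 = 0.1393; after-tax cost = 3% × (1 − 39%) = 1.8300%.
WACC = 0.8607 × 15.7120% + 0.1393 × 1.8300% = 13.7775%.

13.78%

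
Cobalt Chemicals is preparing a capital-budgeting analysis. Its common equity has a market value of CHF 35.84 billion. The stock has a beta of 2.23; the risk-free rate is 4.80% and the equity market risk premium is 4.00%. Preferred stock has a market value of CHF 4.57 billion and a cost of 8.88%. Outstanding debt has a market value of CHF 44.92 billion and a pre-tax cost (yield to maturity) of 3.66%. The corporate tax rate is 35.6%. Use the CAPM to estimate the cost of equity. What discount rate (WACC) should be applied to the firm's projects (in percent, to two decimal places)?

7.48%

Cost of equity via CAPM: Re = 4.8% + 2.23 × 4.0% = 13.7200%.
Total capital V = 35.84 + 4.57 + 44.92 = 85.33.
Equity: weight = 35.84/85.33 = 0.4200; cost = 13.72%.
Preferred: weight = 4.57/85.33 = 0.0536; cost = 8.88%.
Debt: weight = 44.92/85.33 = 0.5264; after-tax cost = 3.66% × (1 − 35.6%) = 2.3570%.
WACC = 0.4200 × 13.7200% + 0.0536 × 8.8800% + 0.5264 × 2.3570% = 7.4790%.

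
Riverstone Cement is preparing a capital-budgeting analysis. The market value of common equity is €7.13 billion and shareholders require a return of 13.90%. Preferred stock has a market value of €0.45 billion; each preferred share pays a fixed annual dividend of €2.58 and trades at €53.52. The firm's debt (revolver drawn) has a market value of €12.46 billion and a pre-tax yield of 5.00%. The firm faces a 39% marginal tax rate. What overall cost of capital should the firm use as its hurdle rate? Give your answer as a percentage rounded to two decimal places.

Cost of preferred: Rp = 2.58 / 53.52 = 4.8206%.
Total capital V = 7.13 + 0.45 + 12.46 = 20.04.
Equity: weight = 7.13/20.04 = 0.3558; cost = 13.9%.
Preferred: weight = 0.45/20.04 = 0.0225; cost = 4.8206%.
Revolver drawn: weight = 12.46/20.04 = 0.6218; after-tax cost = 5% × (1 − 39%) = 3.0500%.
WACC = 0.3558 × 13.9000% + 0.0225 × 4.8206% + 0.6218 × 3.0500% = 6.9501%.

6.95%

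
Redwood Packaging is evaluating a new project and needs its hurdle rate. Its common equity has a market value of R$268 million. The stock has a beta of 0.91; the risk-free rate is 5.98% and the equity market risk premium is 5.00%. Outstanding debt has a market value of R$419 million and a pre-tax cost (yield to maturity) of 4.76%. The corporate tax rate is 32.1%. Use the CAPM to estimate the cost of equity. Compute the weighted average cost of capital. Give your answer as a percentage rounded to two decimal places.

6.08%

Cost of equity via CAPM: Re = 5.98% + 0.91 × 5.0% = 10.5300%.
Total capital V = 268 + 419 = 687.
Equity: weight = 268/687 = 0.3901; cost = 10.53%.
Debt: weight = 419/687 = 0.6099; after-tax cost = 4.76% × (1 − 32.1%) = 3.2320%.
WACC = 0.3901 × 10.5300% + 0.6099 × 3.2320% = 6.0790%.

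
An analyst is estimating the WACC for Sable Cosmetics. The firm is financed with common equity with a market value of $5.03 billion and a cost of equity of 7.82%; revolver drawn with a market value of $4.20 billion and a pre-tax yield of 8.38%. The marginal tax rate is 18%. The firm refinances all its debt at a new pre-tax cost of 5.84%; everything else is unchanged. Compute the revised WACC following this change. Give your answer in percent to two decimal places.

6.44%

After the change:
Total capital V = 5.03 + 4.2 = 9.23.
Equity: weight = 5.03/9.23 = 0.5450; cost = 7.82%.
Revolver drawn: weight = 4.2/9.23 = 0.4550; after-tax cost = 5.84% × (1 − 18%) = 4.7888%.
WACC = 0.5450 × 7.8200% + 0.4550 × 4.7888% = 6.4407%.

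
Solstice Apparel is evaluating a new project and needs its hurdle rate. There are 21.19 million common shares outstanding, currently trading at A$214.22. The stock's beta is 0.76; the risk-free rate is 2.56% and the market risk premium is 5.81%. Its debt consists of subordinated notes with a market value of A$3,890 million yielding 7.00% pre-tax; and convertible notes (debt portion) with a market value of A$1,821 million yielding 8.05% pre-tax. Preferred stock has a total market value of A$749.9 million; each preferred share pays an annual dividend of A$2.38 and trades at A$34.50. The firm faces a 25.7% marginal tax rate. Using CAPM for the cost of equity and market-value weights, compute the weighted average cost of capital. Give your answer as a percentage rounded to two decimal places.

Cost of equity via CAPM: Re = 2.56% + 0.76 × 5.81% = 6.9756%.
Cost of preferred: Rp = 2.38 / 34.5 = 6.8986%.
Market value of equity E = 214.22 × 21.19m = 4539.3218m.
Total capital V = 4539.3218 + 749.9 + 3890 + 1821 = 11000.2218.
Equity: weight = 4539.3218/11000.2218 = 0.4127; cost = 6.9756%.
Preferred: weight = 749.9/11000.2218 = 0.0682; cost = 6.8986%.
Subordinated notes: weight = 3890/11000.2218 = 0.3536; after-tax cost = 7% × (1 − 25.7%) = 5.2010%.
Convertible notes (debt portion): weight = 1821/11000.2218 = 0.1655; after-tax cost = 8.05% × (1 − 25.7%) = 5.9812%.
WACC = 0.4127 × 6.9756% + 0.0682 × 6.8986% + 0.3536 × 5.2010% + 0.1655 × 5.9812% = 6.1782%.

6.18%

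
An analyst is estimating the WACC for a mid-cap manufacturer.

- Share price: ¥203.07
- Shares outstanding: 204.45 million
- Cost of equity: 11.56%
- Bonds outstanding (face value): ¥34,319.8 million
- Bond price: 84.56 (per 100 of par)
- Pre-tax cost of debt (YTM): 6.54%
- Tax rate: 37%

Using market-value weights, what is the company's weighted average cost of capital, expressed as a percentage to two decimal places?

8.50%

Market value of equity E = 203.07 × 204.45m = 41517.6615m. Market value of debt D = 34319.8m × 84.56/100 = 29020.82288m.
Total capital V = 41517.6615 + 29020.82288 = 70538.48438.
Equity: weight = 41517.6615/70538.48438 = 0.5886; cost = 11.56%.
Bonds outstanding: weight = 29020.82288/70538.48438 = 0.4114; after-tax cost = 6.54% × (1 − 37%) = 4.1202%.
WACC = 0.5886 × 11.5600% + 0.4114 × 4.1202% = 8.4991%.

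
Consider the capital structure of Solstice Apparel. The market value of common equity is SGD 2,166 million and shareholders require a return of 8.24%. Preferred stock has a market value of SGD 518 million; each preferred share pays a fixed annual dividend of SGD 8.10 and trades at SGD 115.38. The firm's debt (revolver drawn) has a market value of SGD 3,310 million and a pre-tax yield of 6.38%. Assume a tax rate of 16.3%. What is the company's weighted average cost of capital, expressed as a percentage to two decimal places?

6.53%

Cost of preferred: Rp = 8.1 / 115.38 = 7.0203%.
Total capital V = 2166 + 518 + 3310 = 5994.
Equity: weight = 2166/5994 = 0.3614; cost = 8.24%.
Preferred: weight = 518/5994 = 0.0864; cost = 7.0203%.
Revolver drawn: weight = 3310/5994 = 0.5522; after-tax cost = 6.38% × (1 − 16.3%) = 5.3401%.
WACC = 0.3614 × 8.2400% + 0.0864 × 7.0203% + 0.5522 × 5.3401% = 6.5332%.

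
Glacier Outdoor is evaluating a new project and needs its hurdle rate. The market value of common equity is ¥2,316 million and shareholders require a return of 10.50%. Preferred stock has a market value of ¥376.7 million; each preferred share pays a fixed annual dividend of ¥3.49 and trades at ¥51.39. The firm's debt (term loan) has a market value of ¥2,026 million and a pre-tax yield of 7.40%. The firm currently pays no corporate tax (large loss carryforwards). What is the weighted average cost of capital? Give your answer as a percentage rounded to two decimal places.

8.87%

Cost of preferred: Rp = 3.49 / 51.39 = 6.7912%.
Total capital V = 2316 + 376.7 + 2026 = 4718.7.
Equity: weight = 2316/4718.7 = 0.4908; cost = 10.5%.
Preferred: weight = 376.7/4718.7 = 0.0798; cost = 6.7912%.
Term loan: weight = 2026/4718.7 = 0.4294; after-tax cost = 7.4% × (1 − 0%) = 7.4000%.
WACC = 0.4908 × 10.5000% + 0.0798 × 6.7912% + 0.4294 × 7.4000% = 8.8729%.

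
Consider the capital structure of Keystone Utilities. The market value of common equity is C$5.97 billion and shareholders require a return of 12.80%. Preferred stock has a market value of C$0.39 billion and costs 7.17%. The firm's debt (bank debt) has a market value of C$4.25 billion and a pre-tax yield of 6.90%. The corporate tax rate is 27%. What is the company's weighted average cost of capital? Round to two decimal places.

Total capital V = 5.97 + 0.39 + 4.25 = 10.61.
Equity: weight = 5.97/10.61 = 0.5627; cost = 12.8%.
Preferred: weight = 0.39/10.61 = 0.0368; cost = 7.17%.
Bank debt: weight = 4.25/10.61 = 0.4006; after-tax cost = 6.9% × (1 − 27%) = 5.0370%.
WACC = 0.5627 × 12.8000% + 0.0368 × 7.1700% + 0.4006 × 5.0370% = 9.4835%.

9.48%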